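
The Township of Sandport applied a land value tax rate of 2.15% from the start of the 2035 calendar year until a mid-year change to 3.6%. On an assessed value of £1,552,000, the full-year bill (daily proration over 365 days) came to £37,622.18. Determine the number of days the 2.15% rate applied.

296 days

Let d = days at the first rate; then 365 − d days at the second rate.
£1,552,000 × [2.15%·d + 3.6%·(365−d)] / 365 = £37,622.18
Solving gives d = 296, so the new rate took effect on 24 October 2035.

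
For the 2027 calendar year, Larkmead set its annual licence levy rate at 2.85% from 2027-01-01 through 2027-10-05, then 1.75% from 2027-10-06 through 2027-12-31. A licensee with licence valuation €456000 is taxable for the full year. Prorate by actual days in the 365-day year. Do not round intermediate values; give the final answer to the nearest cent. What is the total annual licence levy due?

2027-01-01 to 2027-10-05: 278 days at 2.85% → €456000 × 2.85% × 278/365 = €9898.3233
2027-10-06 to 2027-12-31: 87 days at 1.75% → €456000 × 1.75% × 87/365 = €1902.0822
Total = €11800.4055

€11800.41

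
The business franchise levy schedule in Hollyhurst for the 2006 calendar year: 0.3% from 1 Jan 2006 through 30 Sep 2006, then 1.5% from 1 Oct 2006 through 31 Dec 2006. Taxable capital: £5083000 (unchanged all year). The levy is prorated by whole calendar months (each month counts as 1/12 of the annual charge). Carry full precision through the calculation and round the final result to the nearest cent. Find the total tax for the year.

£30498.00

1 Jan – 30 Sep 2006: 9 months at 0.3% → £5083000 × 0.3% × 9/12 = £11436.7500
1 Oct – 31 Dec 2006: 3 months at 1.5% → £5083000 × 1.5% × 3/12 = £19061.2500
Total = £30498.0000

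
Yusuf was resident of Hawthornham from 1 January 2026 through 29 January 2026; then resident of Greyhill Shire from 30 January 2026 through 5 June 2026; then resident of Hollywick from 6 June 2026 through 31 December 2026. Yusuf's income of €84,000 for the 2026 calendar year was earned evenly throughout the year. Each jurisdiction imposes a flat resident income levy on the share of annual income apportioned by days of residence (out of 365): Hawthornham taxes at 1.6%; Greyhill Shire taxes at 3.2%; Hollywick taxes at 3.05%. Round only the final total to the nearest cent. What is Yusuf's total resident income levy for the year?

Hawthornham, 1 January – 29 January 2026: 29 days → €84,000 × 1.6% × 29/365 = €106.7836
Greyhill Shire, 30 January – 5 June 2026: 127 days → €84,000 × 3.2% × 127/365 = €935.2767
Hollywick, 6 June – 31 December 2026: 209 days → €84,000 × 3.05% × 209/365 = €1,467.0082
Total = €2,509.0685

€2,509.07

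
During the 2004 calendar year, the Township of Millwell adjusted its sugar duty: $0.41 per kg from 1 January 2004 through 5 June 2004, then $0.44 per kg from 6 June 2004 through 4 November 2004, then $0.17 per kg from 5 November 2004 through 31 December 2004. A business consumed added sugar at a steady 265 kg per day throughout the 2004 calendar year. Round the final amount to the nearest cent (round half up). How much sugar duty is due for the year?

$37349.10

1 January – 5 June 2004: 157 days × 265 kg/day = 41,605 kg at $0.41/kg → $17058.05
6 June – 4 November 2004: 152 days × 265 kg/day = 40,280 kg at $0.44/kg → $17723.20
5 November – 31 December 2004: 57 days × 265 kg/day = 15,105 kg at $0.17/kg → $2567.85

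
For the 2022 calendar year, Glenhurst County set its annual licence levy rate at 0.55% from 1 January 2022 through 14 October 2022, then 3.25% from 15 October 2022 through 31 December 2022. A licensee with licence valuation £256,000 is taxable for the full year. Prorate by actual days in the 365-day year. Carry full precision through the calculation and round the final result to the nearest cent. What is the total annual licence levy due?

1 January – 14 October 2022: 287 days at 0.55% → £256,000 × 0.55% × 287/365 = £1,107.1123
15 October – 31 December 2022: 78 days at 3.25% → £256,000 × 3.25% × 78/365 = £1,777.9726
Total = £2,885.0849

£2,885.08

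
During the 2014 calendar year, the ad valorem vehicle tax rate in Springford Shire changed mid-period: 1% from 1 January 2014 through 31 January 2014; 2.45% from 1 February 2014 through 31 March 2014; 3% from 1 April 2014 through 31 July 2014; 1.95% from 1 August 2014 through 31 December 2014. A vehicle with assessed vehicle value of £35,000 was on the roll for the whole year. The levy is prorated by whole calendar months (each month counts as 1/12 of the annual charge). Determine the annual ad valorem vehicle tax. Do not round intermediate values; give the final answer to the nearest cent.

£806.46

1 January – 31 January 2014: 1 month at 1% → £35,000 × 1% × 1/12 = £29.1667
1 February – 31 March 2014: 2 months at 2.45% → £35,000 × 2.45% × 2/12 = £142.9167
1 April – 31 July 2014: 4 months at 3% → £35,000 × 3% × 4/12 = £350.0000
1 August – 31 December 2014: 5 months at 1.95% → £35,000 × 1.95% × 5/12 = £284.3750
Total = £806.4583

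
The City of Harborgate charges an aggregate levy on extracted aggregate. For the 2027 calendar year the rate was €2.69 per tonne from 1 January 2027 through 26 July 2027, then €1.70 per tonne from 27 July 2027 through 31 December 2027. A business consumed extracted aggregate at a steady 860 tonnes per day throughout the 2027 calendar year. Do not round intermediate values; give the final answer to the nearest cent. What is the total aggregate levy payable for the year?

1 January – 26 July 2027: 207 days × 860 tonnes/day = 178,020 tonnes at €2.69/tonne → €478,873.80
27 July – 31 December 2027: 158 days × 860 tonnes/day = 135,880 tonnes at €1.70/tonne → €230,996.00

€709,869.80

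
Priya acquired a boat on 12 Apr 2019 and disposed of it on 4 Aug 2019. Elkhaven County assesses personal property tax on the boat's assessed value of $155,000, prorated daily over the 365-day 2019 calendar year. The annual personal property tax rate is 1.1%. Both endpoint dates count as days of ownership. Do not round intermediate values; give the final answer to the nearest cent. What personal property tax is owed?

Days held (12 Apr – 4 Aug 2019): 115 out of 365
Tax = $155,000 × 1.1% × 115/365 = $537.1918

$537.19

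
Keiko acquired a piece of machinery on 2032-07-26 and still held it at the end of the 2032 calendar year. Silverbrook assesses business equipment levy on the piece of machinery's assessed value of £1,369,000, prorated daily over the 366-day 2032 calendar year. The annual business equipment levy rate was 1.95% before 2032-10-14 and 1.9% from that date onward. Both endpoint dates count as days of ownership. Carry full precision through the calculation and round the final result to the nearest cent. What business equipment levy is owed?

£11,449.48

2032-07-26 to 2032-10-13: 80 days at 1.95% → £1,369,000 × 1.95% × 80/366 = £5,835.0820
2032-10-14 to 2032-12-31: 79 days at 1.9% → £1,369,000 × 1.9% × 79/366 = £5,614.3962
Total = £11,449.4781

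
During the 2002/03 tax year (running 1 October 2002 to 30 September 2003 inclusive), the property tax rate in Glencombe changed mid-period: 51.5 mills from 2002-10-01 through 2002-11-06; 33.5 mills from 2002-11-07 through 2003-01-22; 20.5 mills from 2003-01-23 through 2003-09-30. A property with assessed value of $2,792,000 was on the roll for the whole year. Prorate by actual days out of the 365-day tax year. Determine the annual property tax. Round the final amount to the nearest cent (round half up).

2002-10-01 to 2002-11-06: 37 days at 51.5 mills → $2,792,000 × 5.15% × 37/365 = $14,575.7699
2002-11-07 to 2003-01-22: 77 days at 33.5 mills → $2,792,000 × 3.35% × 77/365 = $19,731.4082
2003-01-23 to 2003-09-30: 251 days at 20.5 mills → $2,792,000 × 2.05% × 251/365 = $39,359.5507
Total = $73,666.7288

$73,666.73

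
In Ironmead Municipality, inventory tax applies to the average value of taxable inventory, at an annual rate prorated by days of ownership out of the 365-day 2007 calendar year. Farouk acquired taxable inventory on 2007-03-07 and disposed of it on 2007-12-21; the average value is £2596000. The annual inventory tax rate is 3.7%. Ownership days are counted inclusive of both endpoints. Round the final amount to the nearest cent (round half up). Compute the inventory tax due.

Days held (2007-03-07 to 2007-12-21): 290 out of 365
Tax = £2596000 × 3.7% × 290/365 = £76315.2877

£76315.29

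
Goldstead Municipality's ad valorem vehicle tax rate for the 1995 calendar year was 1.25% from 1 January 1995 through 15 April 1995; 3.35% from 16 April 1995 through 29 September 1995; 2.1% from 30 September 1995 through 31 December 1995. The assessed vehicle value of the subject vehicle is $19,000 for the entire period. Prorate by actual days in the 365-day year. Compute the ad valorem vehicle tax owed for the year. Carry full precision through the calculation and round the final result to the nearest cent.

1 January – 15 April 1995: 105 days at 1.25% → $19,000 × 1.25% × 105/365 = $68.3219
16 April – 29 September 1995: 167 days at 3.35% → $19,000 × 3.35% × 167/365 = $291.2205
30 September – 31 December 1995: 93 days at 2.1% → $19,000 × 2.1% × 93/365 = $101.6630
Total = $461.2055

$461.21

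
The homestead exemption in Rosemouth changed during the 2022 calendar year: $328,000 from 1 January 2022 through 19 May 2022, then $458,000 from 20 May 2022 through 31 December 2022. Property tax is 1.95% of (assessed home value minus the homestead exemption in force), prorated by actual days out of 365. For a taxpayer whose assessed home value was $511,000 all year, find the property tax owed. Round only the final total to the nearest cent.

$1,998.88

1 January – 19 May 2022: 139 days, exemption $328,000 → ($511,000 − $328,000) × 1.95% × 139/365 = $1,358.9630
20 May – 31 December 2022: 226 days, exemption $458,000 → ($511,000 − $458,000) × 1.95% × 226/365 = $639.9205
Total = $1,998.8836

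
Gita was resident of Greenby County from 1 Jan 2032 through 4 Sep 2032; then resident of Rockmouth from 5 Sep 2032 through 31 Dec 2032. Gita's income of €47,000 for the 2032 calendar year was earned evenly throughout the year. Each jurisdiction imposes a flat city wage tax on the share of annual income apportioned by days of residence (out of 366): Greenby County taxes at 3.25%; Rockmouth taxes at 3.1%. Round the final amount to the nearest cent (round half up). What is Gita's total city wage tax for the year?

€1,504.77

Greenby County, 1 Jan – 4 Sep 2032: 248 days → €47,000 × 3.25% × 248/366 = €1,035.0273
Rockmouth, 5 Sep – 31 Dec 2032: 118 days → €47,000 × 3.1% × 118/366 = €469.7432
Total = €1,504.7705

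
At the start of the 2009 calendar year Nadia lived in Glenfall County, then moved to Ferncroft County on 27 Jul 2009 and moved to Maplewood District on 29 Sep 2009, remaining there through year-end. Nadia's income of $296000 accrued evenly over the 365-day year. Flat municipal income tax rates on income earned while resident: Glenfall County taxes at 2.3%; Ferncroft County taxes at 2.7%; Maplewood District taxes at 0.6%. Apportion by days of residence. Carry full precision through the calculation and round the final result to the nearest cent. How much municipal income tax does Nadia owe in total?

Glenfall County, 1 Jan – 26 Jul 2009: 207 days → $296000 × 2.3% × 207/365 = $3860.9753
Ferncroft County, 27 Jul – 28 Sep 2009: 64 days → $296000 × 2.7% × 64/365 = $1401.3370
Maplewood District, 29 Sep – 31 Dec 2009: 94 days → $296000 × 0.6% × 94/365 = $457.3808
Total = $5719.6932

$5719.69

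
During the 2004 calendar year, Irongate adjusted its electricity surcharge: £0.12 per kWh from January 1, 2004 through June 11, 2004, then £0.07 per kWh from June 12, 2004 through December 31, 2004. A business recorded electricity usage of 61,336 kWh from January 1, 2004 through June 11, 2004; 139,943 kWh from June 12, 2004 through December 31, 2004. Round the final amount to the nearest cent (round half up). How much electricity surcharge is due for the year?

£17,156.33

January 1 – June 11, 2004: 61,336 kWh at £0.12/kWh → £7,360.32
June 12 – December 31, 2004: 139,943 kWh at £0.07/kWh → £9,796.01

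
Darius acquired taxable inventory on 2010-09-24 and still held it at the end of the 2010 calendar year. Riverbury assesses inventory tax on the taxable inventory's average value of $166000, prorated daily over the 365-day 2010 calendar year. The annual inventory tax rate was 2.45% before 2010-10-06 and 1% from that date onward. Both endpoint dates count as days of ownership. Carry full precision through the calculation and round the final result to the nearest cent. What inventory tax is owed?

2010-09-24 to 2010-10-05: 12 days at 2.45% → $166000 × 2.45% × 12/365 = $133.7096
2010-10-06 to 2010-12-31: 87 days at 1% → $166000 × 1% × 87/365 = $395.6712
Total = $529.3808

$529.38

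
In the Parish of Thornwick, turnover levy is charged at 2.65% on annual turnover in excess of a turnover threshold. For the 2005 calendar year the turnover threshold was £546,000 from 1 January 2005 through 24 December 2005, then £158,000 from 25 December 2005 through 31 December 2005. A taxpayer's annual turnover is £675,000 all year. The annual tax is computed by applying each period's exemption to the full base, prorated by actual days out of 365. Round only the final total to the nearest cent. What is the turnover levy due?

1 January – 24 December 2005: 358 days, exemption £546,000 → (£675,000 − £546,000) × 2.65% × 358/365 = £3,352.9397
25 December – 31 December 2005: 7 days, exemption £158,000 → (£675,000 − £158,000) × 2.65% × 7/365 = £262.7493
Total = £3,615.6890

£3,615.69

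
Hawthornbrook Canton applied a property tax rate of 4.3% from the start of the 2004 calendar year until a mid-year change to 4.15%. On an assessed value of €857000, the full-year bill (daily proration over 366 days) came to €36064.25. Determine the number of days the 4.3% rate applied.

Let d = days at the first rate; then 366 − d days at the second rate.
€857000 × [4.3%·d + 4.15%·(366−d)] / 366 = €36064.25
Solving gives d = 142, so the new rate took effect on 22 May 2004.

142 days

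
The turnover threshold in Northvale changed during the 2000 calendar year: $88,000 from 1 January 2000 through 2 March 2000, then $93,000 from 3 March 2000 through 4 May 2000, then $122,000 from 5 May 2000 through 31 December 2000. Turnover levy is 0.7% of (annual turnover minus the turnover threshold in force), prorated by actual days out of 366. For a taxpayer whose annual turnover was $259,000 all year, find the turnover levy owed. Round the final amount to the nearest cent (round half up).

1 January – 2 March 2000: 62 days, exemption $88,000 → ($259,000 − $88,000) × 0.7% × 62/366 = $202.7705
3 March – 4 May 2000: 63 days, exemption $93,000 → ($259,000 − $93,000) × 0.7% × 63/366 = $200.0164
5 May – 31 December 2000: 241 days, exemption $122,000 → ($259,000 − $122,000) × 0.7% × 241/366 = $631.4727
Total = $1,034.2596

$1,034.26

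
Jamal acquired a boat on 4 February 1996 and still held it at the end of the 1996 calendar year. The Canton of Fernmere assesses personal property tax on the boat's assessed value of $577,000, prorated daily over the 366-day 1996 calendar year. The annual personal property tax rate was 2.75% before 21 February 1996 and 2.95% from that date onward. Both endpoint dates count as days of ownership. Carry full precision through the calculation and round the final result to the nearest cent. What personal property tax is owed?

4 February – 20 February 1996: 17 days at 2.75% → $577,000 × 2.75% × 17/366 = $737.0150
21 February – 31 December 1996: 315 days at 2.95% → $577,000 × 2.95% × 315/366 = $14,649.6516
Total = $15,386.6667

$15,386.67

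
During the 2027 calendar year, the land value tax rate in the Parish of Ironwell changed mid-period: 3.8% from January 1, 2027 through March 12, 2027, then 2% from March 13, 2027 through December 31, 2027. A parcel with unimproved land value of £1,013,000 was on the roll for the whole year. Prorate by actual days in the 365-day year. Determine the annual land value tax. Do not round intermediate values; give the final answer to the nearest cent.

January 1 – March 12, 2027: 71 days at 3.8% → £1,013,000 × 3.8% × 71/365 = £7,487.8740
March 13 – December 31, 2027: 294 days at 2% → £1,013,000 × 2% × 294/365 = £16,319.0137
Total = £23,806.8877

£23,806.89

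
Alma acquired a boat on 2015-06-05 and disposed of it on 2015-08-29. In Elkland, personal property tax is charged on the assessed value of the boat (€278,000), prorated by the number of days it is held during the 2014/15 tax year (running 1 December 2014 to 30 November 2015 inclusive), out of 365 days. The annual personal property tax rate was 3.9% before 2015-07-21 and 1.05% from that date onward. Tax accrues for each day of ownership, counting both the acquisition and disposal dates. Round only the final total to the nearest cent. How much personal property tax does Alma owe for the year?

€1,686.28

2015-06-05 to 2015-07-20: 46 days at 3.9% → €278,000 × 3.9% × 46/365 = €1,366.3890
2015-07-21 to 2015-08-29: 40 days at 1.05% → €278,000 × 1.05% × 40/365 = €319.8904
Total = €1,686.2795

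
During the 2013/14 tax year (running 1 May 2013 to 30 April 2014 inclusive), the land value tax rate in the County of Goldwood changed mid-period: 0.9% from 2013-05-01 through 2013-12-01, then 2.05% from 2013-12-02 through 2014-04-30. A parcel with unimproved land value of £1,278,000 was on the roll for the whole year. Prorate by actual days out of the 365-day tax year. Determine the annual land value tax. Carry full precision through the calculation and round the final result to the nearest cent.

2013-05-01 to 2013-12-01: 215 days at 0.9% → £1,278,000 × 0.9% × 215/365 = £6,775.1507
2013-12-02 to 2014-04-30: 150 days at 2.05% → £1,278,000 × 2.05% × 150/365 = £10,766.7123
Total = £17,541.8630

£17,541.86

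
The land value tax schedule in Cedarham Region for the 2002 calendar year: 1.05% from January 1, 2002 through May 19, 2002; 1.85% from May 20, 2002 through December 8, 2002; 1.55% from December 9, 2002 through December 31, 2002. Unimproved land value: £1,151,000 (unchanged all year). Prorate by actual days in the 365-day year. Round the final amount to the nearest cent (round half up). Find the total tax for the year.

£17,569.31

January 1 – May 19, 2002: 139 days at 1.05% → £1,151,000 × 1.05% × 139/365 = £4,602.4233
May 20 – December 8, 2002: 203 days at 1.85% → £1,151,000 × 1.85% × 203/365 = £11,842.6863
December 9 – December 31, 2002: 23 days at 1.55% → £1,151,000 × 1.55% × 23/365 = £1,124.1959
Total = £17,569.3055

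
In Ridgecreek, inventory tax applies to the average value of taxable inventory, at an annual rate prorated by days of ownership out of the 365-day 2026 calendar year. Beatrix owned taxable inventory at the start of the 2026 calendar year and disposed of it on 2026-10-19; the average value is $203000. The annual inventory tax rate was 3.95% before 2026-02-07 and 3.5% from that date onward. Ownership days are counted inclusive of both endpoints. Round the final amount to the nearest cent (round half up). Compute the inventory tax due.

$5776.60

2026-01-01 to 2026-02-06: 37 days at 3.95% → $203000 × 3.95% × 37/365 = $812.8342
2026-02-07 to 2026-10-19: 255 days at 3.5% → $203000 × 3.5% × 255/365 = $4963.7671
Total = $5776.6014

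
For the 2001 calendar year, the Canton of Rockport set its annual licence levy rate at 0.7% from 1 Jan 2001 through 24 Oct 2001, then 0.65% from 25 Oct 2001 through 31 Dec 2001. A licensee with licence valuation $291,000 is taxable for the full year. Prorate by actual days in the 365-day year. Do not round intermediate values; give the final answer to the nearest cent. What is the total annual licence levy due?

$2,009.89

1 Jan – 24 Oct 2001: 297 days at 0.7% → $291,000 × 0.7% × 297/365 = $1,657.5041
25 Oct – 31 Dec 2001: 68 days at 0.65% → $291,000 × 0.65% × 68/365 = $352.3890
Total = $2,009.8932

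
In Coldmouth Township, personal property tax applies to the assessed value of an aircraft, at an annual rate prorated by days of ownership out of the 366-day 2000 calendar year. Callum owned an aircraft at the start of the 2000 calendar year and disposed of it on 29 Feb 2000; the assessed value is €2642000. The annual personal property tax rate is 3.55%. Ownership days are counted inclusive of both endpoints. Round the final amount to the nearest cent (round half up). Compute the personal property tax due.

Days held (1 Jan – 29 Feb 2000): 60 out of 366
Tax = €2642000 × 3.55% × 60/366 = €15375.5738

€15375.57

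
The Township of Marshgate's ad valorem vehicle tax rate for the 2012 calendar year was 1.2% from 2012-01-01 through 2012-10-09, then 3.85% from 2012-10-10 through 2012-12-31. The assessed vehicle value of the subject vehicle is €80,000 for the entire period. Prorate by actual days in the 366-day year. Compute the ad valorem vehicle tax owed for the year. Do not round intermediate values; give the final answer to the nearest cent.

2012-01-01 to 2012-10-09: 283 days at 1.2% → €80,000 × 1.2% × 283/366 = €742.2951
2012-10-10 to 2012-12-31: 83 days at 3.85% → €80,000 × 3.85% × 83/366 = €698.4699
Total = €1,440.7650

€1,440.77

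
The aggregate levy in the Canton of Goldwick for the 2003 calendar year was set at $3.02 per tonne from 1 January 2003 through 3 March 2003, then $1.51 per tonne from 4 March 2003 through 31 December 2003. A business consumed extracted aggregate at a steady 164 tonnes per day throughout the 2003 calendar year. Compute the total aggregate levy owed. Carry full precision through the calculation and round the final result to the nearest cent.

$105742.28

1 January – 3 March 2003: 62 days × 164 tonnes/day = 10,168 tonnes at $3.02/tonne → $30707.36
4 March – 31 December 2003: 303 days × 164 tonnes/day = 49,692 tonnes at $1.51/tonne → $75034.92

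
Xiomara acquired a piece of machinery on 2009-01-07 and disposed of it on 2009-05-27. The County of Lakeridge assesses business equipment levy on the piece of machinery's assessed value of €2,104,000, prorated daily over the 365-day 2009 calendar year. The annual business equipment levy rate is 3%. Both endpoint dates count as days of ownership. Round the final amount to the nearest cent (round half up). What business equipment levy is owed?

€24,383.34

Days held (2009-01-07 to 2009-05-27): 141 out of 365
Tax = €2,104,000 × 3% × 141/365 = €24,383.3425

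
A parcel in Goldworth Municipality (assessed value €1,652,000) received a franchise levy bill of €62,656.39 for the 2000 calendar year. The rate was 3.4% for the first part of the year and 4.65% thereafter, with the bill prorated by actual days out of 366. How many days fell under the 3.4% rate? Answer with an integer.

251 days

Let d = days at the first rate; then 366 − d days at the second rate.
€1,652,000 × [3.4%·d + 4.65%·(366−d)] / 366 = €62,656.39
Solving gives d = 251, so the new rate took effect on September 8, 2000.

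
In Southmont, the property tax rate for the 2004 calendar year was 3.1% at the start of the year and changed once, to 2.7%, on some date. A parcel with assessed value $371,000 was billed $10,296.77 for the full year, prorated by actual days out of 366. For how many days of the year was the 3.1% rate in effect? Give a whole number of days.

Let d = days at the first rate; then 366 − d days at the second rate.
$371,000 × [3.1%·d + 2.7%·(366−d)] / 366 = $10,296.77
Solving gives d = 69, so the new rate took effect on 10 Mar 2004.

69 days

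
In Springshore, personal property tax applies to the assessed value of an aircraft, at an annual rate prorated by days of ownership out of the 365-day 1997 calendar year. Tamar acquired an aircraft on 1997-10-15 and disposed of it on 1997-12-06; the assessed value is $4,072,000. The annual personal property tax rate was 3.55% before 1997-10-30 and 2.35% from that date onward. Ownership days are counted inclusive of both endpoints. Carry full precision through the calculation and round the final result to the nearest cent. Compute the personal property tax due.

1997-10-15 to 1997-10-29: 15 days at 3.55% → $4,072,000 × 3.55% × 15/365 = $5,940.6575
1997-10-30 to 1997-12-06: 38 days at 2.35% → $4,072,000 × 2.35% × 38/365 = $9,962.4548
Total = $15,903.1123

$15,903.11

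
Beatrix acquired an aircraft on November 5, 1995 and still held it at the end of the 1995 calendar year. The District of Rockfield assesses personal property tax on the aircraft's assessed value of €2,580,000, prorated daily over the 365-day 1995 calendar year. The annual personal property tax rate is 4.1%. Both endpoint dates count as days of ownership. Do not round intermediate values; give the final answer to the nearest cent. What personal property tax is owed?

€16,519.07

Days held (November 5 – December 31, 1995): 57 out of 365
Tax = €2,580,000 × 4.1% × 57/365 = €16,519.0685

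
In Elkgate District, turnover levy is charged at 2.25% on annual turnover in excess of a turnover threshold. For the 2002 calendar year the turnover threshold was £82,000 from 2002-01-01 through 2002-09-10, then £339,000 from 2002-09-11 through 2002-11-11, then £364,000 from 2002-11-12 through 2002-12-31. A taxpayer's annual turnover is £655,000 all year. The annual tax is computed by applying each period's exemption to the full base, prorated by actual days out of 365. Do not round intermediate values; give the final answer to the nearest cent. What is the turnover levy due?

£11,041.09

2002-01-01 to 2002-09-10: 253 days, exemption £82,000 → (£655,000 − £82,000) × 2.25% × 253/365 = £8,936.4452
2002-09-11 to 2002-11-11: 62 days, exemption £339,000 → (£655,000 − £339,000) × 2.25% × 62/365 = £1,207.7260
2002-11-12 to 2002-12-31: 50 days, exemption £364,000 → (£655,000 − £364,000) × 2.25% × 50/365 = £896.9178
Total = £11,041.0890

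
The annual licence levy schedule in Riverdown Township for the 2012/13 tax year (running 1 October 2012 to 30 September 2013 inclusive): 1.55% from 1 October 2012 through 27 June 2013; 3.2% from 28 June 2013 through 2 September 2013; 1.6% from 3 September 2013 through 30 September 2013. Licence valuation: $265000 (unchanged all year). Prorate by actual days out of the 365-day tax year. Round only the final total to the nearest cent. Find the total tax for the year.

1 October 2012 – 27 June 2013: 270 days at 1.55% → $265000 × 1.55% × 270/365 = $3038.4247
28 June – 2 September 2013: 67 days at 3.2% → $265000 × 3.2% × 67/365 = $1556.6027
3 September – 30 September 2013: 28 days at 1.6% → $265000 × 1.6% × 28/365 = $325.2603
Total = $4920.2877

$4920.29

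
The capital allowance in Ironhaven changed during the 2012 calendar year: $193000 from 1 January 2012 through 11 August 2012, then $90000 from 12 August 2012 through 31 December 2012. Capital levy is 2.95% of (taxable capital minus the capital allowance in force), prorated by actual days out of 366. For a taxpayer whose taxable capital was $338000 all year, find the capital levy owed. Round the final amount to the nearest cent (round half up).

$5456.37

1 January – 11 August 2012: 224 days, exemption $193000 → ($338000 − $193000) × 2.95% × 224/366 = $2617.9235
12 August – 31 December 2012: 142 days, exemption $90000 → ($338000 − $90000) × 2.95% × 142/366 = $2838.4481
Total = $5456.3716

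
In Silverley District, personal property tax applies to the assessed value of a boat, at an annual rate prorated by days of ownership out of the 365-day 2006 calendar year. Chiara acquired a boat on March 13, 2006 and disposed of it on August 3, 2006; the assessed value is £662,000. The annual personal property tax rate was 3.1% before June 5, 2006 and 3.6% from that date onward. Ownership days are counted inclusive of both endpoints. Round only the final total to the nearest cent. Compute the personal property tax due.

March 13 – June 4, 2006: 84 days at 3.1% → £662,000 × 3.1% × 84/365 = £4,722.8712
June 5 – August 3, 2006: 60 days at 3.6% → £662,000 × 3.6% × 60/365 = £3,917.5890
Total = £8,640.4603

£8,640.46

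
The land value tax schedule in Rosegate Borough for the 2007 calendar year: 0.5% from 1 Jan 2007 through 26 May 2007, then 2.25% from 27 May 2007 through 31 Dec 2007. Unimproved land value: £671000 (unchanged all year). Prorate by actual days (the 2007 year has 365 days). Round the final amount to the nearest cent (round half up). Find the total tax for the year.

£10400.50

1 Jan – 26 May 2007: 146 days at 0.5% → £671000 × 0.5% × 146/365 = £1342.0000
27 May – 31 Dec 2007: 219 days at 2.25% → £671000 × 2.25% × 219/365 = £9058.5000
Total = £10400.5000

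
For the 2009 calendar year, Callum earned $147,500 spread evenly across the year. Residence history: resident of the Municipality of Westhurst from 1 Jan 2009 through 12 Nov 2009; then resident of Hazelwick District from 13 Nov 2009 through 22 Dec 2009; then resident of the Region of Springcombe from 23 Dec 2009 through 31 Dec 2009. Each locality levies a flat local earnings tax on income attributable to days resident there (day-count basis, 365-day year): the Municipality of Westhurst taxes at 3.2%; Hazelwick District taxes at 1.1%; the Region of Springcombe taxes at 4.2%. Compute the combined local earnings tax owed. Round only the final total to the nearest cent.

The Municipality of Westhurst, 1 Jan – 12 Nov 2009: 316 days → $147,500 × 3.2% × 316/365 = $4,086.3562
Hazelwick District, 13 Nov – 22 Dec 2009: 40 days → $147,500 × 1.1% × 40/365 = $177.8082
The Region of Springcombe, 23 Dec – 31 Dec 2009: 9 days → $147,500 × 4.2% × 9/365 = $152.7534
Total = $4,416.9178

$4,416.92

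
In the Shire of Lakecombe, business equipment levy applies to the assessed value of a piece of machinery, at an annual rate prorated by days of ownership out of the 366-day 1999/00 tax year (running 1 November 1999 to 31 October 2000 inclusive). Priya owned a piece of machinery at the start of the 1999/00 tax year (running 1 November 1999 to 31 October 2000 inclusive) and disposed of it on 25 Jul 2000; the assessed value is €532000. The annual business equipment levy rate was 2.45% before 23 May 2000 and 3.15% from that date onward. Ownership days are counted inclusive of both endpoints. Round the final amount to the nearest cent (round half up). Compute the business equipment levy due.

€10195.21

1 Nov 1999 – 22 May 2000: 204 days at 2.45% → €532000 × 2.45% × 204/366 = €7264.8525
23 May – 25 Jul 2000: 64 days at 3.15% → €532000 × 3.15% × 64/366 = €2930.3607
Total = €10195.2131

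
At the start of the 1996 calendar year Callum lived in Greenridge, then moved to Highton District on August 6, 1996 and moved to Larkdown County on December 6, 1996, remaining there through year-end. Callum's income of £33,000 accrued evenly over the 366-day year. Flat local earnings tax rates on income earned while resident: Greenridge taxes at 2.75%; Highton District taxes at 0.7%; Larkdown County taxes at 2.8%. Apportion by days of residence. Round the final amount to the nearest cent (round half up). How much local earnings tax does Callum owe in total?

£683.17

Greenridge, January 1 – August 5, 1996: 218 days → £33,000 × 2.75% × 218/366 = £540.5328
Highton District, August 6 – December 5, 1996: 122 days → £33,000 × 0.7% × 122/366 = £77.0000
Larkdown County, December 6 – December 31, 1996: 26 days → £33,000 × 2.8% × 26/366 = £65.6393
Total = £683.1721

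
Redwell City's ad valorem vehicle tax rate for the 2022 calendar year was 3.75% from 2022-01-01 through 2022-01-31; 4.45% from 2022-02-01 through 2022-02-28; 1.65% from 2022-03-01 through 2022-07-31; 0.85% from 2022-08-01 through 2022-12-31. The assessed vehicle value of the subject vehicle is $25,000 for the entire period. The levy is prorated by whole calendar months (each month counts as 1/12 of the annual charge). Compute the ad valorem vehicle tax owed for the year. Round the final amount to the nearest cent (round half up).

$431.25

2022-01-01 to 2022-01-31: 1 month at 3.75% → $25,000 × 3.75% × 1/12 = $78.1250
2022-02-01 to 2022-02-28: 1 month at 4.45% → $25,000 × 4.45% × 1/12 = $92.7083
2022-03-01 to 2022-07-31: 5 months at 1.65% → $25,000 × 1.65% × 5/12 = $171.8750
2022-08-01 to 2022-12-31: 5 months at 0.85% → $25,000 × 0.85% × 5/12 = $88.5417
Total = $431.2500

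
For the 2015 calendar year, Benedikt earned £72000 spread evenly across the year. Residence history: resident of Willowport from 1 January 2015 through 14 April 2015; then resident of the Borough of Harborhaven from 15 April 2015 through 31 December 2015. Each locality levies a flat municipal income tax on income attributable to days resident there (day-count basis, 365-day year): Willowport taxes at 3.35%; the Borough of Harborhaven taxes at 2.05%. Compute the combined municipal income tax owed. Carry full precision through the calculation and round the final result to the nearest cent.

Willowport, 1 January – 14 April 2015: 104 days → £72000 × 3.35% × 104/365 = £687.2548
The Borough of Harborhaven, 15 April – 31 December 2015: 261 days → £72000 × 2.05% × 261/365 = £1055.4411
Total = £1742.6959

£1742.70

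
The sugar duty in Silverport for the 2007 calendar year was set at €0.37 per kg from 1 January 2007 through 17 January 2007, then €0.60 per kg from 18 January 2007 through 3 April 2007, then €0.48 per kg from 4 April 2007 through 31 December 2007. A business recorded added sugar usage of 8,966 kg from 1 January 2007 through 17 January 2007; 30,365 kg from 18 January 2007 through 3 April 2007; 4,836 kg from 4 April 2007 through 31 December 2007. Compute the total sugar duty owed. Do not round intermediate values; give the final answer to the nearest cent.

€23,857.70

1 January – 17 January 2007: 8,966 kg at €0.37/kg → €3,317.42
18 January – 3 April 2007: 30,365 kg at €0.60/kg → €18,219.00
4 April – 31 December 2007: 4,836 kg at €0.48/kg → €2,321.28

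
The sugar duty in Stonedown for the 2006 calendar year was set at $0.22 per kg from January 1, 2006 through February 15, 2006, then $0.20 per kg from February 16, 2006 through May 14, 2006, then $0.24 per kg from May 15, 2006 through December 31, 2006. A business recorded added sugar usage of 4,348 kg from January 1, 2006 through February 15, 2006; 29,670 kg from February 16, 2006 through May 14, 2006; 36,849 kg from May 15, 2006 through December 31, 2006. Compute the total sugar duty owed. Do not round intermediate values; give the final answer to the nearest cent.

January 1 – February 15, 2006: 4,348 kg at $0.22/kg → $956.56
February 16 – May 14, 2006: 29,670 kg at $0.20/kg → $5,934.00
May 15 – December 31, 2006: 36,849 kg at $0.24/kg → $8,843.76

$15,734.32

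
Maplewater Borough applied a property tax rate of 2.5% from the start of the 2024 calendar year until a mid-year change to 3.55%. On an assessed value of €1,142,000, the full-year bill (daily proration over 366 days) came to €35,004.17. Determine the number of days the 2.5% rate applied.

Let d = days at the first rate; then 366 − d days at the second rate.
€1,142,000 × [2.5%·d + 3.55%·(366−d)] / 366 = €35,004.17
Solving gives d = 169, so the new rate took effect on June 18, 2024.

169 days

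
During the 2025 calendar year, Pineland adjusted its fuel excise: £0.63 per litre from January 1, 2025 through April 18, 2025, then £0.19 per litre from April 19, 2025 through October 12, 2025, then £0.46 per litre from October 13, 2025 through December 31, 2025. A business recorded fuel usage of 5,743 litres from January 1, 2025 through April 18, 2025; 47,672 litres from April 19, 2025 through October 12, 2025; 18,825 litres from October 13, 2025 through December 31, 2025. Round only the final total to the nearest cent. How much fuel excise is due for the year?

January 1 – April 18, 2025: 5,743 litres at £0.63/litre → £3,618.09
April 19 – October 12, 2025: 47,672 litres at £0.19/litre → £9,057.68
October 13 – December 31, 2025: 18,825 litres at £0.46/litre → £8,659.50

£21,335.27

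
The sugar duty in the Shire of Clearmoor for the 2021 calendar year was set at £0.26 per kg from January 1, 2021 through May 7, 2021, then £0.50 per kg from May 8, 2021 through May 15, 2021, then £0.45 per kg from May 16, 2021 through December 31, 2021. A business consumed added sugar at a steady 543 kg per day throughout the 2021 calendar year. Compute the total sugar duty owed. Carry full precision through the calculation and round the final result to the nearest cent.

£76,302.36

January 1 – May 7, 2021: 127 days × 543 kg/day = 68,961 kg at £0.26/kg → £17,929.86
May 8 – May 15, 2021: 8 days × 543 kg/day = 4,344 kg at £0.50/kg → £2,172.00
May 16 – December 31, 2021: 230 days × 543 kg/day = 124,890 kg at £0.45/kg → £56,200.50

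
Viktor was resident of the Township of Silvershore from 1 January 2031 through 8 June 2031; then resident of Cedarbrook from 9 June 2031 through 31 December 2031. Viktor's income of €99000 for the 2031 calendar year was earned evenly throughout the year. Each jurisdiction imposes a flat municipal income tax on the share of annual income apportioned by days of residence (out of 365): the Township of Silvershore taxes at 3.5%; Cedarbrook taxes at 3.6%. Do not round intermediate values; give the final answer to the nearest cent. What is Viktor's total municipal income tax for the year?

The Township of Silvershore, 1 January – 8 June 2031: 159 days → €99000 × 3.5% × 159/365 = €1509.4110
Cedarbrook, 9 June – 31 December 2031: 206 days → €99000 × 3.6% × 206/365 = €2011.4630
Total = €3520.8740

€3520.87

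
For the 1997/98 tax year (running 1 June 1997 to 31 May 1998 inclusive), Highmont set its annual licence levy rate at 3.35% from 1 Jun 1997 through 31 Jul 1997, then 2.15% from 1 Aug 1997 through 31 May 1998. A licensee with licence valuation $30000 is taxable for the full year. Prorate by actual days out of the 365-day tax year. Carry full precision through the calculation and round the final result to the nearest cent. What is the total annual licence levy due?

$705.16

1 Jun – 31 Jul 1997: 61 days at 3.35% → $30000 × 3.35% × 61/365 = $167.9589
1 Aug 1997 – 31 May 1998: 304 days at 2.15% → $30000 × 2.15% × 304/365 = $537.2055
Total = $705.1644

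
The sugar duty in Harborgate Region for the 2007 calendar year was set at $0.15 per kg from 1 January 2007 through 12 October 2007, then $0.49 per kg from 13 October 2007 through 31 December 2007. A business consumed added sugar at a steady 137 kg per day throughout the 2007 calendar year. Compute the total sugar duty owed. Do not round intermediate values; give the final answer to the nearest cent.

$11,227.15

1 January – 12 October 2007: 285 days × 137 kg/day = 39,045 kg at $0.15/kg → $5,856.75
13 October – 31 December 2007: 80 days × 137 kg/day = 10,960 kg at $0.49/kg → $5,370.40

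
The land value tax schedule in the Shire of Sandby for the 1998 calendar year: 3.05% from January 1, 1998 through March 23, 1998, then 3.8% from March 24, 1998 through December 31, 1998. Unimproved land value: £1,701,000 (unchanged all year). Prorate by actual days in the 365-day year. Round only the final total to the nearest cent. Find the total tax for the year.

£61,771.93

January 1 – March 23, 1998: 82 days at 3.05% → £1,701,000 × 3.05% × 82/365 = £11,655.3452
March 24 – December 31, 1998: 283 days at 3.8% → £1,701,000 × 3.8% × 283/365 = £50,116.5863
Total = £61,771.9315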